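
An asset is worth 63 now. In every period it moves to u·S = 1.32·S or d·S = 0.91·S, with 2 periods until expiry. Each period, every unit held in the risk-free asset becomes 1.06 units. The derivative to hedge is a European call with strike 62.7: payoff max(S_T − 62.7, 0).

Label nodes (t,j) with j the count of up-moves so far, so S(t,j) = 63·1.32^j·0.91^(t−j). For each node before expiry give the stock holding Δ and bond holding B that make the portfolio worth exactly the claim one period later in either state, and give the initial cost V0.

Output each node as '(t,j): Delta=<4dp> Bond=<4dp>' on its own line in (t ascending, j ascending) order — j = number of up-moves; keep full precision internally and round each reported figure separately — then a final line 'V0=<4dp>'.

(0,0): Delta=0.7561 Bond=-36.6697
(1,0): Delta=0.5520 Bond=-27.1693
(1,1): Delta=1.0000 Bond=-59.1509
V0=10.9659

Under the risk-neutral measure, an up-move has probability p* = (R−d)/(u−d) = 0.3659 and values discount at R = 1.06.
Payoff layer (t=2): V(2,0)=0.0000, V(2,1)=12.9756, V(2,2)=47.0712
(1,0): S=57.3300. Δ = (V_up−V_dn)/(S_up−S_dn) = (12.9756−0.0000)/(75.6756−52.1703) = 0.5520. V = [p*·12.9756 + (1−p*)·0.0000]/1.06 = 4.4785. B = V − Δ·S = -27.1693.
(1,1): S=83.1600. Δ = (V_up−V_dn)/(S_up−S_dn) = (47.0712−12.9756)/(109.7712−75.6756) = 1.0000. V = [p*·47.0712 + (1−p*)·12.9756]/1.06 = 24.0091. B = V − Δ·S = -59.1509.
(0,0): S=63.0000. Δ = (V_up−V_dn)/(S_up−S_dn) = (24.0091−4.4785)/(83.1600−57.3300) = 0.7561. V = [p*·24.0091 + (1−p*)·4.4785]/1.06 = 10.9659. B = V − Δ·S = -36.6697.
The time-0 hedge costs 10.9659, which is the no-arbitrage price.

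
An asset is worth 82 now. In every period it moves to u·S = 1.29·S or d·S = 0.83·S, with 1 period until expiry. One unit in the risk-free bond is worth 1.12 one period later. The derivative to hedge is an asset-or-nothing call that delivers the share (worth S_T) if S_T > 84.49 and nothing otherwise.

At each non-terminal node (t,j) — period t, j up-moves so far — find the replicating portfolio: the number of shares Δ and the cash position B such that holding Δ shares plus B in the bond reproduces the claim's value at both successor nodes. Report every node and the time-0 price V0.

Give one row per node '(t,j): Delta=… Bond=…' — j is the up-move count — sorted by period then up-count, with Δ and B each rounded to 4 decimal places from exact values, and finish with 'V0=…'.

Since d<R<u, set p* = (R−d)/(u−d) = 0.6304; price each node as the discounted p*-expectation of its children.
Terminal payoffs: V(1,0)=0.0000, V(1,1)=105.7800
  t=0,j=0: stock 82.0000 → up 105.7800 (V=105.7800), down 68.0600 (V=0.0000). Price 59.5423; hedge Δ=2.8043, bond B=-170.4142.
Each (Δ,B) replicates both successor values, so the strategy is self-financing and V0 is arbitrage-free.

(0,0): Delta=2.8043 Bond=-170.4142
V0=59.5423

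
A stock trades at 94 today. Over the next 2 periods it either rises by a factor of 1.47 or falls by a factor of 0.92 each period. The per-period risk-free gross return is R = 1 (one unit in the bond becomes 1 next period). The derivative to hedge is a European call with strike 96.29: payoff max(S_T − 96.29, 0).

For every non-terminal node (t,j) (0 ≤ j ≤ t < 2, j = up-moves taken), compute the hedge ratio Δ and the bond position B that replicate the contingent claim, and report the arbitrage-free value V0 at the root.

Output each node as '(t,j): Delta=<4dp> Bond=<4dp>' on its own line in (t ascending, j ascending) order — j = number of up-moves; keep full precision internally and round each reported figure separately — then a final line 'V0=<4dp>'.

(0,0): Delta=0.7235 Bond=-58.0829
(1,0): Delta=0.6483 Bond=-51.5795
(1,1): Delta=1.0000 Bond=-96.2900
V0=9.9259

Under the risk-neutral measure, an up-move has probability p* = (R−d)/(u−d) = 0.1455 and values discount at R = 1.
Terminal payoffs: V(2,0)=0.0000, V(2,1)=30.8356, V(2,2)=106.8346
Node (1,0) S=86.4800: V=(p*·30.8356+(1−p*)·0.0000)/1=4.4852; Δ=(30.8356−0.0000)/(127.1256−79.5616)=0.6483; B=V−Δ·S=-51.5795
Node (1,1) S=138.1800: V=(p*·106.8346+(1−p*)·30.8356)/1=41.8900; Δ=(106.8346−30.8356)/(203.1246−127.1256)=1.0000; B=V−Δ·S=-96.2900
Node (0,0) S=94.0000: V=(p*·41.8900+(1−p*)·4.4852)/1=9.9259; Δ=(41.8900−4.4852)/(138.1800−86.4800)=0.7235; B=V−Δ·S=-58.0829
Root portfolio cost Δ·94+B reproduces V0=9.9259.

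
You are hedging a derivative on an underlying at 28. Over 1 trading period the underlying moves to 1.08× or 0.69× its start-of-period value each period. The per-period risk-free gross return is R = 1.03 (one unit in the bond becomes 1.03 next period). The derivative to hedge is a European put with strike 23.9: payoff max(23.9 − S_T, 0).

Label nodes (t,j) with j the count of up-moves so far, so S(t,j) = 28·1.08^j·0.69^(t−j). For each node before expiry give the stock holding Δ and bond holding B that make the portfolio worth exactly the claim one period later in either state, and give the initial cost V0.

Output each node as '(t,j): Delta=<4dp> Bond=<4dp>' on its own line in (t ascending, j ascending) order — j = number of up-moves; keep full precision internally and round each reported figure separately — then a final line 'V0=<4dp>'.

(0,0): Delta=-0.4194 Bond=12.3137
V0=0.5701

Since d<R<u, set p* = (R−d)/(u−d) = 0.8718; price each node as the discounted p*-expectation of its children.
Payoff layer (t=1): V(1,0)=4.5800, V(1,1)=0.0000
(0,0): S=28.0000. Δ = (V_up−V_dn)/(S_up−S_dn) = (0.0000−4.5800)/(30.2400−19.3200) = -0.4194. V = [p*·0.0000 + (1−p*)·4.5800]/1.03 = 0.5701. B = V − Δ·S = 12.3137.
Root portfolio cost Δ·28+B reproduces V0=0.5701.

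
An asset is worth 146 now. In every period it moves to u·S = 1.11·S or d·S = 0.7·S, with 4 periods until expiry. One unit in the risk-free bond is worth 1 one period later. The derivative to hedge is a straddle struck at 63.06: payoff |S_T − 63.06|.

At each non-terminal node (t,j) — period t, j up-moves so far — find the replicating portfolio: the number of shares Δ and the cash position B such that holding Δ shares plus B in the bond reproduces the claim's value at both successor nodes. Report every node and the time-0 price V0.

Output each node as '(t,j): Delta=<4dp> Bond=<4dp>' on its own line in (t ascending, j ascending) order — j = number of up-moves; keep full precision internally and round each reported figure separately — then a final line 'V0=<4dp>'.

No-arbitrage ⇒ martingale measure with p* = (R−d)/(u−d) = 0.7317.
At expiry t=4: V(4,0)=28.0054, V(4,1)=7.4734, V(4,2)=25.0844, V(4,3)=76.7119, V(4,4)=158.5783
  t=3,j=0: stock 50.0780 → up 55.5866 (V=7.4734), down 35.0546 (V=28.0054). Price 12.9820; hedge Δ=-1.0000, bond B=63.0600.
  t=3,j=1: stock 79.4094 → up 88.1444 (V=25.0844), down 55.5866 (V=7.4734). Price 20.3595; hedge Δ=0.5409, bond B=-22.5942.
  t=3,j=2: stock 125.9206 → up 139.7719 (V=76.7119), down 88.1444 (V=25.0844). Price 62.8606; hedge Δ=1.0000, bond B=-63.0600.
  t=3,j=3: stock 199.6741 → up 221.6383 (V=158.5783), down 139.7719 (V=76.7119). Price 136.6141; hedge Δ=1.0000, bond B=-63.0600.
  t=2,j=0: stock 71.5400 → up 79.4094 (V=20.3595), down 50.0780 (V=12.9820). Price 18.3802; hedge Δ=0.2515, bond B=0.3862.
  t=2,j=1: stock 113.4420 → up 125.9206 (V=62.8606), down 79.4094 (V=20.3595). Price 51.4579; hedge Δ=0.9138, bond B=-52.2033.
  t=2,j=2: stock 179.8866 → up 199.6741 (V=136.6141), down 125.9206 (V=62.8606). Price 116.8266; hedge Δ=1.0000, bond B=-63.0600.
  t=1,j=0: stock 102.2000 → up 113.4420 (V=51.4579), down 71.5400 (V=18.3802). Price 42.5834; hedge Δ=0.7894, bond B=-38.0939.
  t=1,j=1: stock 162.0600 → up 179.8866 (V=116.8266), down 113.4420 (V=51.4579). Price 99.2887; hedge Δ=0.9838, bond B=-60.1472.
  t=0,j=0: stock 146.0000 → up 162.0600 (V=99.2887), down 102.2000 (V=42.5834). Price 84.0750; hedge Δ=0.9473, bond B=-54.2305.
Root portfolio cost Δ·146+B reproduces V0=84.0750.

(0,0): Delta=0.9473 Bond=-54.2305
(1,0): Delta=0.7894 Bond=-38.0939
(1,1): Delta=0.9838 Bond=-60.1472
(2,0): Delta=0.2515 Bond=0.3862
(2,1): Delta=0.9138 Bond=-52.2033
(2,2): Delta=1.0000 Bond=-63.0600
(3,0): Delta=-1.0000 Bond=63.0600
(3,1): Delta=0.5409 Bond=-22.5942
(3,2): Delta=1.0000 Bond=-63.0600
(3,3): Delta=1.0000 Bond=-63.0600
V0=84.0750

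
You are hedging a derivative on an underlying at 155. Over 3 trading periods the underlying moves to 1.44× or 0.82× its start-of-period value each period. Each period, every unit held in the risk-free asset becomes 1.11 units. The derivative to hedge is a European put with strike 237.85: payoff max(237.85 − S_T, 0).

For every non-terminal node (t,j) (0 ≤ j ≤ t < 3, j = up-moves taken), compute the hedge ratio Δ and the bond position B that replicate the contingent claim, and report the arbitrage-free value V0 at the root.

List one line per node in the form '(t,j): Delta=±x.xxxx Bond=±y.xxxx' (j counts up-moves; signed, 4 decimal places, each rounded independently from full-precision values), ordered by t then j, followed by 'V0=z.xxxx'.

No-arbitrage ⇒ martingale measure with p* = (R−d)/(u−d) = 0.4677.
Terminal payoffs: V(3,0)=152.3880, V(3,1)=87.7703, V(3,2)=0.0000, V(3,3)=0.0000
Node (2,0) S=104.2220: V=(p*·87.7703+(1−p*)·152.3880)/1.11=110.0573; Δ=(87.7703−152.3880)/(150.0797−85.4620)=-1.0000; B=V−Δ·S=214.2793
Node (2,1) S=183.0240: V=(p*·0.0000+(1−p*)·87.7703)/1.11=42.0869; Δ=(0.0000−87.7703)/(263.5546−150.0797)=-0.7735; B=V−Δ·S=183.6519
Node (2,2) S=321.4080: V=(p*·0.0000+(1−p*)·0.0000)/1.11=0.0000; Δ=(0.0000−0.0000)/(462.8275−263.5546)=0.0000; B=V−Δ·S=0.0000
Node (1,0) S=127.1000: V=(p*·42.0869+(1−p*)·110.0573)/1.11=70.5087; Δ=(42.0869−110.0573)/(183.0240−104.2220)=-0.8625; B=V−Δ·S=180.1384
Node (1,1) S=223.2000: V=(p*·0.0000+(1−p*)·42.0869)/1.11=20.1812; Δ=(0.0000−42.0869)/(321.4080−183.0240)=-0.3041; B=V−Δ·S=88.0633
Node (0,0) S=155.0000: V=(p*·20.1812+(1−p*)·70.5087)/1.11=42.3139; Δ=(20.1812−70.5087)/(223.2000−127.1000)=-0.5237; B=V−Δ·S=123.4874
Check: Δ(0,0)·S0 + B(0,0) = 42.3139 = V0.

(0,0): Delta=-0.5237 Bond=123.4874
(1,0): Delta=-0.8625 Bond=180.1384
(1,1): Delta=-0.3041 Bond=88.0633
(2,0): Delta=-1.0000 Bond=214.2793
(2,1): Delta=-0.7735 Bond=183.6519
(2,2): Delta=0.0000 Bond=0.0000
V0=42.3139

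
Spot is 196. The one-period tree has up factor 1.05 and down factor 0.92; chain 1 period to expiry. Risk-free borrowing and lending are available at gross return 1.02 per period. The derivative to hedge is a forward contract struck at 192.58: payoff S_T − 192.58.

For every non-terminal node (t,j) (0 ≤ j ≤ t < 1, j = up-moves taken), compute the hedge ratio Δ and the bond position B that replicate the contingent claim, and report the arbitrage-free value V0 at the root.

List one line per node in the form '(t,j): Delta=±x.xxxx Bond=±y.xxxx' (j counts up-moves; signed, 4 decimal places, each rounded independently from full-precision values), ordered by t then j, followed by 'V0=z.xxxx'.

The replicating-portfolio and risk-neutral prices coincide; use p* = (1.02−0.92)/(1.05−0.92) = 0.7692 for the latter.
At expiry t=1: V(1,0)=-12.2600, V(1,1)=13.2200
  t=0,j=0: stock 196.0000 → up 205.8000 (V=13.2200), down 180.3200 (V=-12.2600). Price 7.1961; hedge Δ=1.0000, bond B=-188.8039.
Self-financing check: at every node Δ·S+B equals the discounted successor values.

(0,0): Delta=1.0000 Bond=-188.8039
V0=7.1961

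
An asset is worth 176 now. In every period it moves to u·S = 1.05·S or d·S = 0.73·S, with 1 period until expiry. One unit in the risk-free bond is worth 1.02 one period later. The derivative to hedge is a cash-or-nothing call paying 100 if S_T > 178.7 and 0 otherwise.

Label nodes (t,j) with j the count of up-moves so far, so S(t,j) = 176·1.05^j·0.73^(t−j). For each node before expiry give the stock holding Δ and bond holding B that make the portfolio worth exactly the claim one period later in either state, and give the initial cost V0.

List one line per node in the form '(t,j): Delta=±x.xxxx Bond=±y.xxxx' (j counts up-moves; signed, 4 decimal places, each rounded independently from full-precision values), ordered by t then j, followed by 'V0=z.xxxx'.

The replicating-portfolio and risk-neutral prices coincide; use p* = (1.02−0.73)/(1.05−0.73) = 0.9062 for the latter.
Payoff layer (t=1): V(1,0)=0.0000, V(1,1)=100.0000
Node (0,0) S=176.0000: V=(p*·100.0000+(1−p*)·0.0000)/1.02=88.8480; Δ=(100.0000−0.0000)/(184.8000−128.4800)=1.7756; B=V−Δ·S=-223.6520
Self-financing check: at every node Δ·S+B equals the discounted successor values.

(0,0): Delta=1.7756 Bond=-223.6520
V0=88.8480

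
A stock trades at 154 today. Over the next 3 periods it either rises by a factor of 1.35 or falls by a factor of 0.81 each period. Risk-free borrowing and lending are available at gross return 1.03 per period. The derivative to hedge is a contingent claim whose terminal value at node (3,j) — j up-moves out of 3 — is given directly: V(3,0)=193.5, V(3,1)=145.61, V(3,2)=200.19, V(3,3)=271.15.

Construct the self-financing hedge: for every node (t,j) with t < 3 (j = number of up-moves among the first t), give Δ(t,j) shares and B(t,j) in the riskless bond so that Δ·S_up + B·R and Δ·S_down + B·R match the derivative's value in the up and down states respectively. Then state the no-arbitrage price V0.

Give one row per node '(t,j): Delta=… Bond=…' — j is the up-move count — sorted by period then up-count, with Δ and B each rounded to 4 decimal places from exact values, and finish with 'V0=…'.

Under the risk-neutral measure, an up-move has probability p* = (R−d)/(u−d) = 0.4074 and values discount at R = 1.03.
At expiry t=3: V(3,0)=193.5000, V(3,1)=145.6100, V(3,2)=200.1900, V(3,3)=271.1500
(2,0): S=101.0394. Δ = (V_up−V_dn)/(S_up−S_dn) = (145.6100−193.5000)/(136.4032−81.8419) = -0.8777. V = [p*·145.6100 + (1−p*)·193.5000]/1.03 = 168.9216. B = V − Δ·S = 257.6068.
(2,1): S=168.3990. Δ = (V_up−V_dn)/(S_up−S_dn) = (200.1900−145.6100)/(227.3387−136.4032) = 0.6002. V = [p*·200.1900 + (1−p*)·145.6100]/1.03 = 162.9576. B = V − Δ·S = 61.8835.
(2,2): S=280.6650. Δ = (V_up−V_dn)/(S_up−S_dn) = (271.1500−200.1900)/(378.8978−227.3387) = 0.4682. V = [p*·271.1500 + (1−p*)·200.1900]/1.03 = 222.4268. B = V − Δ·S = 91.0194.
(1,0): S=124.7400. Δ = (V_up−V_dn)/(S_up−S_dn) = (162.9576−168.9216)/(168.3990−101.0394) = -0.0885. V = [p*·162.9576 + (1−p*)·168.9216]/1.03 = 161.6425. B = V − Δ·S = 172.6871.
(1,1): S=207.9000. Δ = (V_up−V_dn)/(S_up−S_dn) = (222.4268−162.9576)/(280.6650−168.3990) = 0.5297. V = [p*·222.4268 + (1−p*)·162.9576]/1.03 = 181.7338. B = V − Δ·S = 71.6055.
(0,0): S=154.0000. Δ = (V_up−V_dn)/(S_up−S_dn) = (181.7338−161.6425)/(207.9000−124.7400) = 0.2416. V = [p*·181.7338 + (1−p*)·161.6425]/1.03 = 164.8814. B = V − Δ·S = 127.6754.
Check: Δ(0,0)·S0 + B(0,0) = 164.8814 = V0.

(0,0): Delta=0.2416 Bond=127.6754
(1,0): Delta=-0.0885 Bond=172.6871
(1,1): Delta=0.5297 Bond=71.6055
(2,0): Delta=-0.8777 Bond=257.6068
(2,1): Delta=0.6002 Bond=61.8835
(2,2): Delta=0.4682 Bond=91.0194
V0=164.8814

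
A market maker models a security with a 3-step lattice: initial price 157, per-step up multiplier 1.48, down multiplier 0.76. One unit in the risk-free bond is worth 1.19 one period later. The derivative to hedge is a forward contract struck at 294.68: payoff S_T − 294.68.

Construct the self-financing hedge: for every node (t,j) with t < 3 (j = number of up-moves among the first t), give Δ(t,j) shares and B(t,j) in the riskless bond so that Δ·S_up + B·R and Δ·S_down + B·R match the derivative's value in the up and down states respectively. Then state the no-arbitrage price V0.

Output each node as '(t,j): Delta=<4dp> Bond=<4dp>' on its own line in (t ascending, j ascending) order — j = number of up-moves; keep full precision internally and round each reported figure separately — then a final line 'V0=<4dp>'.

(0,0): Delta=1.0000 Bond=-174.8678
(1,0): Delta=1.0000 Bond=-208.0926
(1,1): Delta=1.0000 Bond=-208.0926
(2,0): Delta=1.0000 Bond=-247.6303
(2,1): Delta=1.0000 Bond=-247.6303
(2,2): Delta=1.0000 Bond=-247.6303
V0=-17.8678

No-arbitrage ⇒ martingale measure with p* = (R−d)/(u−d) = 0.5972.
At expiry t=3: V(3,0)=-225.7608, V(3,1)=-160.4689, V(3,2)=-33.3215, V(3,3)=214.2813
  t=2,j=0: stock 90.6832 → up 134.2111 (V=-160.4689), down 68.9192 (V=-225.7608). Price -156.9471; hedge Δ=1.0000, bond B=-247.6303.
  t=2,j=1: stock 176.5936 → up 261.3585 (V=-33.3215), down 134.2111 (V=-160.4689). Price -71.0367; hedge Δ=1.0000, bond B=-247.6303.
  t=2,j=2: stock 343.8928 → up 508.9613 (V=214.2813), down 261.3585 (V=-33.3215). Price 96.2625; hedge Δ=1.0000, bond B=-247.6303.
  t=1,j=0: stock 119.3200 → up 176.5936 (V=-71.0367), down 90.6832 (V=-156.9471). Price -88.7726; hedge Δ=1.0000, bond B=-208.0926.
  t=1,j=1: stock 232.3600 → up 343.8928 (V=96.2625), down 176.5936 (V=-71.0367). Price 24.2674; hedge Δ=1.0000, bond B=-208.0926.
  t=0,j=0: stock 157.0000 → up 232.3600 (V=24.2674), down 119.3200 (V=-88.7726). Price -17.8678; hedge Δ=1.0000, bond B=-174.8678.
Self-financing check: at every node Δ·S+B equals the discounted successor values.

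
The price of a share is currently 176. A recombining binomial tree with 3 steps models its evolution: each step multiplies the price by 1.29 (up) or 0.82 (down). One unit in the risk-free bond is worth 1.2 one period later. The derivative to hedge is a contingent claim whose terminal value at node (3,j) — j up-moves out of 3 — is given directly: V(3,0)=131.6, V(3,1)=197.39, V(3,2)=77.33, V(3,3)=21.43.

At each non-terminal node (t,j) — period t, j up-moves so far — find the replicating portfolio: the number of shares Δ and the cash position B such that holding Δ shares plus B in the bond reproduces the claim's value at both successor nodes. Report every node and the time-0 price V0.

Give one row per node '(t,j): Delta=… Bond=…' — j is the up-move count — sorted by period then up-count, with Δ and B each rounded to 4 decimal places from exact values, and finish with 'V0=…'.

(0,0): Delta=-0.5986 Bond=139.4093
(1,0): Delta=-1.0378 Bond=230.6723
(1,1): Delta=-0.5325 Bond=152.2798
(2,0): Delta=1.1828 Bond=14.0145
(2,1): Delta=-1.3721 Bond=339.0470
(2,2): Delta=-0.4061 Bond=145.7147
V0=34.0539

Under the risk-neutral measure, an up-move has probability p* = (R−d)/(u−d) = 0.8085 and values discount at R = 1.2.
Payoff layer (t=3): V(3,0)=131.6000, V(3,1)=197.3900, V(3,2)=77.3300, V(3,3)=21.4300
(2,0): S=118.3424. Δ = (V_up−V_dn)/(S_up−S_dn) = (197.3900−131.6000)/(152.6617−97.0408) = 1.1828. V = [p*·197.3900 + (1−p*)·131.6000]/1.2 = 153.9933. B = V − Δ·S = 14.0145.
(2,1): S=186.1728. Δ = (V_up−V_dn)/(S_up−S_dn) = (77.3300−197.3900)/(240.1629−152.6617) = -1.3721. V = [p*·77.3300 + (1−p*)·197.3900]/1.2 = 83.6002. B = V − Δ·S = 339.0470.
(2,2): S=292.8816. Δ = (V_up−V_dn)/(S_up−S_dn) = (21.4300−77.3300)/(377.8173−240.1629) = -0.4061. V = [p*·21.4300 + (1−p*)·77.3300]/1.2 = 26.7785. B = V − Δ·S = 145.7147.
(1,0): S=144.3200. Δ = (V_up−V_dn)/(S_up−S_dn) = (83.6002−153.9933)/(186.1728−118.3424) = -1.0378. V = [p*·83.6002 + (1−p*)·153.9933]/1.2 = 80.8998. B = V − Δ·S = 230.6723.
(1,1): S=227.0400. Δ = (V_up−V_dn)/(S_up−S_dn) = (26.7785−83.6002)/(292.8816−186.1728) = -0.5325. V = [p*·26.7785 + (1−p*)·83.6002]/1.2 = 31.3827. B = V − Δ·S = 152.2798.
(0,0): S=176.0000. Δ = (V_up−V_dn)/(S_up−S_dn) = (31.3827−80.8998)/(227.0400−144.3200) = -0.5986. V = [p*·31.3827 + (1−p*)·80.8998]/1.2 = 34.0539. B = V − Δ·S = 139.4093.
Check: Δ(0,0)·S0 + B(0,0) = 34.0539 = V0.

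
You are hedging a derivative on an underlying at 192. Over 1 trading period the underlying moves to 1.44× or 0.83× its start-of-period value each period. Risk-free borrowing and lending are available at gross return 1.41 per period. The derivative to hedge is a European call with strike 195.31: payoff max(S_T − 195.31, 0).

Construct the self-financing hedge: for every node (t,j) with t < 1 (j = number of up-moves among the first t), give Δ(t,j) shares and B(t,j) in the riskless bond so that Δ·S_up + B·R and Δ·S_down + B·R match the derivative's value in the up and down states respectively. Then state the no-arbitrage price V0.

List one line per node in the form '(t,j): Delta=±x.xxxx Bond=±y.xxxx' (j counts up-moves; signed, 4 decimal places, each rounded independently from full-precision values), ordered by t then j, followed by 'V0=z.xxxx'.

No-arbitrage ⇒ martingale measure with p* = (R−d)/(u−d) = 0.9508.
Terminal payoffs: V(1,0)=0.0000, V(1,1)=81.1700
(0,0): S=192.0000. Δ = (V_up−V_dn)/(S_up−S_dn) = (81.1700−0.0000)/(276.4800−159.3600) = 0.6930. V = [p*·81.1700 + (1−p*)·0.0000]/1.41 = 54.7362. B = V − Δ·S = -78.3294.
Check: Δ(0,0)·S0 + B(0,0) = 54.7362 = V0.

(0,0): Delta=0.6930 Bond=-78.3294
V0=54.7362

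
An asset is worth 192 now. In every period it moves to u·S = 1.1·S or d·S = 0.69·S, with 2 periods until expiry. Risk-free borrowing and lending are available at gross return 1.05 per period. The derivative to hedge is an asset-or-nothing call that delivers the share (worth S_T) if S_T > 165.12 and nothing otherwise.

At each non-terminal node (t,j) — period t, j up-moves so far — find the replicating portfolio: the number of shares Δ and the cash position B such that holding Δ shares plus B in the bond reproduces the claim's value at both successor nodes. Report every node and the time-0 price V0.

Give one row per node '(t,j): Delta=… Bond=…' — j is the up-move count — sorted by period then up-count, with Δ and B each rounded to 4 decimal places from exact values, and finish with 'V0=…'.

Under the risk-neutral measure, an up-move has probability p* = (R−d)/(u−d) = 0.8780 and values discount at R = 1.05.
Terminal values V(2,·): V(2,0)=0.0000, V(2,1)=0.0000, V(2,2)=232.3200
  t=1,j=0: stock 132.4800 → up 145.7280 (V=0.0000), down 91.4112 (V=0.0000). Price 0.0000; hedge Δ=0.0000, bond B=0.0000.
  t=1,j=1: stock 211.2000 → up 232.3200 (V=232.3200), down 145.7280 (V=0.0000). Price 194.2746; hedge Δ=2.6829, bond B=-372.3596.
  t=0,j=0: stock 192.0000 → up 211.2000 (V=194.2746), down 132.4800 (V=0.0000). Price 162.4596; hedge Δ=2.4679, bond B=-311.3808.
Self-financing check: at every node Δ·S+B equals the discounted successor values.

(0,0): Delta=2.4679 Bond=-311.3808
(1,0): Delta=0.0000 Bond=0.0000
(1,1): Delta=2.6829 Bond=-372.3596
V0=162.4596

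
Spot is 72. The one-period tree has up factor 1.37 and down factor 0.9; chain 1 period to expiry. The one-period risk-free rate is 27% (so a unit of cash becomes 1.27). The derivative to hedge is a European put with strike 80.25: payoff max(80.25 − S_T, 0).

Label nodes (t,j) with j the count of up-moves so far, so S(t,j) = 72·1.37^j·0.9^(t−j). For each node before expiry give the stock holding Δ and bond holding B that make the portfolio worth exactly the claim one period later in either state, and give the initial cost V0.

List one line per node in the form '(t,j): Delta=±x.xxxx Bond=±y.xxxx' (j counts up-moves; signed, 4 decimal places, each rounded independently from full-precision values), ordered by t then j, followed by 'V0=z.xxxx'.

(0,0): Delta=-0.4566 Bond=35.4607
V0=2.5884

Since d<R<u, set p* = (R−d)/(u−d) = 0.7872; price each node as the discounted p*-expectation of its children.
Payoff layer (t=1): V(1,0)=15.4500, V(1,1)=0.0000
Node (0,0) S=72.0000: V=(p*·0.0000+(1−p*)·15.4500)/1.27=2.5884; Δ=(0.0000−15.4500)/(98.6400−64.8000)=-0.4566; B=V−Δ·S=35.4607
Check: Δ(0,0)·S0 + B(0,0) = 2.5884 = V0.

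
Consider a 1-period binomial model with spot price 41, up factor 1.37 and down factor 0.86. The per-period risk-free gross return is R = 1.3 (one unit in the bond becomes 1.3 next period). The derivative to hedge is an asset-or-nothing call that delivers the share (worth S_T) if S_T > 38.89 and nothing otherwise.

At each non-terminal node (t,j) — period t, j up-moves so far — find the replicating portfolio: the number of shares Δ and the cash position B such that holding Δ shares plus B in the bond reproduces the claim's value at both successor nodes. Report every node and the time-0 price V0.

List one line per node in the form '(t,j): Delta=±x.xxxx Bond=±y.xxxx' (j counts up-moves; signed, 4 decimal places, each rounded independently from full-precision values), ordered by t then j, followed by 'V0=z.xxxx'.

No-arbitrage ⇒ martingale measure with p* = (R−d)/(u−d) = 0.8627.
Terminal payoffs: V(1,0)=0.0000, V(1,1)=56.1700
Node (0,0) S=41.0000: V=(p*·56.1700+(1−p*)·0.0000)/1.3=37.2772; Δ=(56.1700−0.0000)/(56.1700−35.2600)=2.6863; B=V−Δ·S=-72.8600
Root portfolio cost Δ·41+B reproduces V0=37.2772.

(0,0): Delta=2.6863 Bond=-72.8600
V0=37.2772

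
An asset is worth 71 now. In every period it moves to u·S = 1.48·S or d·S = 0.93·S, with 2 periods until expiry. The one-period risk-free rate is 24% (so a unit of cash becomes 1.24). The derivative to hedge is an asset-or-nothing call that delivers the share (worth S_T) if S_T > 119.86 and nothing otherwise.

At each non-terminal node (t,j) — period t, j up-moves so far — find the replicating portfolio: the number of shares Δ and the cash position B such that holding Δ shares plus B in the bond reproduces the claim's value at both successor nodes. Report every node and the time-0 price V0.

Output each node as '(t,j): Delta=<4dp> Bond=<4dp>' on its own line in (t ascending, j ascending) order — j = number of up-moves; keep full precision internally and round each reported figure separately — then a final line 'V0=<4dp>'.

(0,0): Delta=1.8102 Bond=-96.3957
(1,0): Delta=0.0000 Bond=0.0000
(1,1): Delta=2.6909 Bond=-212.0705
V0=32.1319

Under the risk-neutral measure, an up-move has probability p* = (R−d)/(u−d) = 0.5636 and values discount at R = 1.24.
At expiry t=2: V(2,0)=0.0000, V(2,1)=0.0000, V(2,2)=155.5184
Node (1,0) S=66.0300: V=(p*·0.0000+(1−p*)·0.0000)/1.24=0.0000; Δ=(0.0000−0.0000)/(97.7244−61.4079)=0.0000; B=V−Δ·S=0.0000
Node (1,1) S=105.0800: V=(p*·155.5184+(1−p*)·0.0000)/1.24=70.6902; Δ=(155.5184−0.0000)/(155.5184−97.7244)=2.6909; B=V−Δ·S=-212.0705
Node (0,0) S=71.0000: V=(p*·70.6902+(1−p*)·0.0000)/1.24=32.1319; Δ=(70.6902−0.0000)/(105.0800−66.0300)=1.8102; B=V−Δ·S=-96.3957
Check: Δ(0,0)·S0 + B(0,0) = 32.1319 = V0.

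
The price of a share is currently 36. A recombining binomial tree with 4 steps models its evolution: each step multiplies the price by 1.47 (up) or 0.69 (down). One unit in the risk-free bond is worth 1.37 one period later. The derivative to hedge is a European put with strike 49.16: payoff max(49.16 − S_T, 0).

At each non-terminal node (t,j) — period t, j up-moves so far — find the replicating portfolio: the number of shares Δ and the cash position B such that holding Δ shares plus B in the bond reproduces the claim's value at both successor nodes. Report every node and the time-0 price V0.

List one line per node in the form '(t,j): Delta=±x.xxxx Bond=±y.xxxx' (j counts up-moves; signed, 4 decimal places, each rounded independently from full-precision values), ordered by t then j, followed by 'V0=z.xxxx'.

Risk-neutral probability p* = (R−d)/(u−d) = (1.37−0.69)/(1.47−0.69) = 0.8718.
Terminal payoffs: V(4,0)=40.9998, V(4,1)=31.7753, V(4,2)=12.1230, V(4,3)=0.0000, V(4,4)=0.0000
Node (3,0) S=11.8263: V=(p*·31.7753+(1−p*)·40.9998)/1.37=24.0569; Δ=(31.7753−40.9998)/(17.3847−8.1602)=-1.0000; B=V−Δ·S=35.8832
Node (3,1) S=25.1952: V=(p*·12.1230+(1−p*)·31.7753)/1.37=10.6880; Δ=(12.1230−31.7753)/(37.0370−17.3847)=-1.0000; B=V−Δ·S=35.8832
Node (3,2) S=53.6768: V=(p*·0.0000+(1−p*)·12.1230)/1.37=1.1345; Δ=(0.0000−12.1230)/(78.9048−37.0370)=-0.2896; B=V−Δ·S=16.6768
Node (3,3) S=114.3548: V=(p*·0.0000+(1−p*)·0.0000)/1.37=0.0000; Δ=(0.0000−0.0000)/(168.1016−78.9048)=0.0000; B=V−Δ·S=0.0000
Node (2,0) S=17.1396: V=(p*·10.6880+(1−p*)·24.0569)/1.37=9.0525; Δ=(10.6880−24.0569)/(25.1952−11.8263)=-1.0000; B=V−Δ·S=26.1921
Node (2,1) S=36.5148: V=(p*·1.1345+(1−p*)·10.6880)/1.37=1.7221; Δ=(1.1345−10.6880)/(53.6768−25.1952)=-0.3354; B=V−Δ·S=13.9702
Node (2,2) S=77.7924: V=(p*·0.0000+(1−p*)·1.1345)/1.37=0.1062; Δ=(0.0000−1.1345)/(114.3548−53.6768)=-0.0187; B=V−Δ·S=1.5606
Node (1,0) S=24.8400: V=(p*·1.7221+(1−p*)·9.0525)/1.37=1.9430; Δ=(1.7221−9.0525)/(36.5148−17.1396)=-0.3783; B=V−Δ·S=11.3410
Node (1,1) S=52.9200: V=(p*·0.1062+(1−p*)·1.7221)/1.37=0.2287; Δ=(0.1062−1.7221)/(77.7924−36.5148)=-0.0391; B=V−Δ·S=2.3004
Node (0,0) S=36.0000: V=(p*·0.2287+(1−p*)·1.9430)/1.37=0.3274; Δ=(0.2287−1.9430)/(52.9200−24.8400)=-0.0610; B=V−Δ·S=2.5252
Self-financing check: at every node Δ·S+B equals the discounted successor values.

(0,0): Delta=-0.0610 Bond=2.5252
(1,0): Delta=-0.3783 Bond=11.3410
(1,1): Delta=-0.0391 Bond=2.3004
(2,0): Delta=-1.0000 Bond=26.1921
(2,1): Delta=-0.3354 Bond=13.9702
(2,2): Delta=-0.0187 Bond=1.5606
(3,0): Delta=-1.0000 Bond=35.8832
(3,1): Delta=-1.0000 Bond=35.8832
(3,2): Delta=-0.2896 Bond=16.6768
(3,3): Delta=0.0000 Bond=0.0000
V0=0.3274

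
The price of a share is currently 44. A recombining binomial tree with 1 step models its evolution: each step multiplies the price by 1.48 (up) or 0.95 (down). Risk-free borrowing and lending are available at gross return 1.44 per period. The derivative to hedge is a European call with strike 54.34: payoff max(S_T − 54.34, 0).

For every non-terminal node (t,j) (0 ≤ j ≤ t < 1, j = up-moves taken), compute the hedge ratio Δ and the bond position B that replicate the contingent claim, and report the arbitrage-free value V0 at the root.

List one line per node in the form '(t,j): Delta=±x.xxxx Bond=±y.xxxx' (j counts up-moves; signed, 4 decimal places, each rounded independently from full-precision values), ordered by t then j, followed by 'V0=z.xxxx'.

(0,0): Delta=0.4623 Bond=-13.4185
V0=6.9211

The replicating-portfolio and risk-neutral prices coincide; use p* = (1.44−0.95)/(1.48−0.95) = 0.9245 for the latter.
Terminal payoffs: V(1,0)=0.0000, V(1,1)=10.7800
(0,0): S=44.0000. Δ = (V_up−V_dn)/(S_up−S_dn) = (10.7800−0.0000)/(65.1200−41.8000) = 0.4623. V = [p*·10.7800 + (1−p*)·0.0000]/1.44 = 6.9211. B = V − Δ·S = -13.4185.
Check: Δ(0,0)·S0 + B(0,0) = 6.9211 = V0.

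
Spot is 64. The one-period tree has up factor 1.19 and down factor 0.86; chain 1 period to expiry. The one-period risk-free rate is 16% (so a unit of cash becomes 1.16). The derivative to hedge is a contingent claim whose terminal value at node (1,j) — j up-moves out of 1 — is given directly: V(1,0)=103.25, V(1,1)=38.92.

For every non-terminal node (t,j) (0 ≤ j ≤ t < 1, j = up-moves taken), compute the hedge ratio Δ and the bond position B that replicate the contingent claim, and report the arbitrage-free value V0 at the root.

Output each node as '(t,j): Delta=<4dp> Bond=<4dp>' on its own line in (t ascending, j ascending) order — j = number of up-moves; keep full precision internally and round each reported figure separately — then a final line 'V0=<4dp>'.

(0,0): Delta=-3.0459 Bond=233.5327
V0=38.5933

The replicating-portfolio and risk-neutral prices coincide; use p* = (1.16−0.86)/(1.19−0.86) = 0.9091 for the latter.
Terminal values V(1,·): V(1,0)=103.2500, V(1,1)=38.9200
(0,0): S=64.0000. Δ = (V_up−V_dn)/(S_up−S_dn) = (38.9200−103.2500)/(76.1600−55.0400) = -3.0459. V = [p*·38.9200 + (1−p*)·103.2500]/1.16 = 38.5933. B = V − Δ·S = 233.5327.
Self-financing check: at every node Δ·S+B equals the discounted successor values.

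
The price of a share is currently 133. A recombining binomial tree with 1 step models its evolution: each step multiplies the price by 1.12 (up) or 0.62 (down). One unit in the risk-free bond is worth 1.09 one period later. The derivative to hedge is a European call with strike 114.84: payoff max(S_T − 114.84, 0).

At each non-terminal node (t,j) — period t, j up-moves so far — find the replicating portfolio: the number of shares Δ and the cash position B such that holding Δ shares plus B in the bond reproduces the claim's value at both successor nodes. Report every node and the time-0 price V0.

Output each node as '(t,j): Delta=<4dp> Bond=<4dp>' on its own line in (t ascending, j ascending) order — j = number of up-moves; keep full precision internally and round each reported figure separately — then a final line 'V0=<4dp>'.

(0,0): Delta=0.5131 Bond=-38.8154
V0=29.4246

Under the risk-neutral measure, an up-move has probability p* = (R−d)/(u−d) = 0.9400 and values discount at R = 1.09.
Payoff layer (t=1): V(1,0)=0.0000, V(1,1)=34.1200
  t=0,j=0: stock 133.0000 → up 148.9600 (V=34.1200), down 82.4600 (V=0.0000). Price 29.4246; hedge Δ=0.5131, bond B=-38.8154.
Self-financing check: at every node Δ·S+B equals the discounted successor values.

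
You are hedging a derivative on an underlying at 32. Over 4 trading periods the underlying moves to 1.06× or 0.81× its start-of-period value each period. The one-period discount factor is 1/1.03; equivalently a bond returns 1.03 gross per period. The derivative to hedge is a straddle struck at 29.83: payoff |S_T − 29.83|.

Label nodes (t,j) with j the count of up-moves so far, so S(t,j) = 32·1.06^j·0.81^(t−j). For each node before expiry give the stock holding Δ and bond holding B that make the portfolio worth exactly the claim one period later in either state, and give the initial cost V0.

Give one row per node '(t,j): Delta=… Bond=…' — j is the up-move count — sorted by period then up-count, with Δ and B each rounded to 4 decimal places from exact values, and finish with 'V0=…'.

(0,0): Delta=0.5519 Bond=-11.2904
(1,0): Delta=-0.7654 Bond=22.5175
(1,1): Delta=0.6892 Bond=-16.2855
(2,0): Delta=-1.0000 Bond=28.1176
(2,1): Delta=-0.7410 Bond=22.5215
(2,2): Delta=0.8383 Bond=-22.1325
(3,0): Delta=-1.0000 Bond=28.9612
(3,1): Delta=-1.0000 Bond=28.9612
(3,2): Delta=-0.7140 Bond=22.4111
(3,3): Delta=1.0000 Bond=-28.9612
V0=6.3718

Under the risk-neutral measure, an up-move has probability p* = (R−d)/(u−d) = 0.8800 and values discount at R = 1.03.
Terminal payoffs: V(4,0)=16.0550, V(4,1)=11.8035, V(4,2)=6.2398, V(4,3)=1.0411, V(4,4)=10.5693
Node (3,0) S=17.0061: V=(p*·11.8035+(1−p*)·16.0550)/1.03=11.9551; Δ=(11.8035−16.0550)/(18.0265−13.7750)=-1.0000; B=V−Δ·S=28.9612
Node (3,1) S=22.2549: V=(p*·6.2398+(1−p*)·11.8035)/1.03=6.7063; Δ=(6.2398−11.8035)/(23.5902−18.0265)=-1.0000; B=V−Δ·S=28.9612
Node (3,2) S=29.1237: V=(p*·1.0411+(1−p*)·6.2398)/1.03=1.6165; Δ=(1.0411−6.2398)/(30.8711−23.5902)=-0.7140; B=V−Δ·S=22.4111
Node (3,3) S=38.1125: V=(p*·10.5693+(1−p*)·1.0411)/1.03=9.1513; Δ=(10.5693−1.0411)/(40.3993−30.8711)=1.0000; B=V−Δ·S=-28.9612
Node (2,0) S=20.9952: V=(p*·6.7063+(1−p*)·11.9551)/1.03=7.1224; Δ=(6.7063−11.9551)/(22.2549−17.0061)=-1.0000; B=V−Δ·S=28.1176
Node (2,1) S=27.4752: V=(p*·1.6165+(1−p*)·6.7063)/1.03=2.1624; Δ=(1.6165−6.7063)/(29.1237−22.2549)=-0.7410; B=V−Δ·S=22.5215
Node (2,2) S=35.9552: V=(p*·9.1513+(1−p*)·1.6165)/1.03=8.0070; Δ=(9.1513−1.6165)/(38.1125−29.1237)=0.8383; B=V−Δ·S=-22.1325
Node (1,0) S=25.9200: V=(p*·2.1624+(1−p*)·7.1224)/1.03=2.6773; Δ=(2.1624−7.1224)/(27.4752−20.9952)=-0.7654; B=V−Δ·S=22.5175
Node (1,1) S=33.9200: V=(p*·8.0070+(1−p*)·2.1624)/1.03=7.0928; Δ=(8.0070−2.1624)/(35.9552−27.4752)=0.6892; B=V−Δ·S=-16.2855
Node (0,0) S=32.0000: V=(p*·7.0928+(1−p*)·2.6773)/1.03=6.3718; Δ=(7.0928−2.6773)/(33.9200−25.9200)=0.5519; B=V−Δ·S=-11.2904
Self-financing check: at every node Δ·S+B equals the discounted successor values.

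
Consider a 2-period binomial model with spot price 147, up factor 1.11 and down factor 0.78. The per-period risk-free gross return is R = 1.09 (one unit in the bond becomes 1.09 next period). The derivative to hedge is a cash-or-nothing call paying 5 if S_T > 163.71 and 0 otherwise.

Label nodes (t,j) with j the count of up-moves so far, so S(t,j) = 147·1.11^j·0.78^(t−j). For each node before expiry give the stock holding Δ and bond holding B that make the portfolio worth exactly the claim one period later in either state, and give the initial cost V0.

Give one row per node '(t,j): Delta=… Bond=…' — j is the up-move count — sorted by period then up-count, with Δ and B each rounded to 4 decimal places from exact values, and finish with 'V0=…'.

(0,0): Delta=0.0888 Bond=-9.3443
(1,0): Delta=0.0000 Bond=0.0000
(1,1): Delta=0.0929 Bond=-10.8424
V0=3.7137

Since d<R<u, set p* = (R−d)/(u−d) = 0.9394; price each node as the discounted p*-expectation of its children.
Terminal values V(2,·): V(2,0)=0.0000, V(2,1)=0.0000, V(2,2)=5.0000
(1,0): S=114.6600. Δ = (V_up−V_dn)/(S_up−S_dn) = (0.0000−0.0000)/(127.2726−89.4348) = 0.0000. V = [p*·0.0000 + (1−p*)·0.0000]/1.09 = 0.0000. B = V − Δ·S = 0.0000.
(1,1): S=163.1700. Δ = (V_up−V_dn)/(S_up−S_dn) = (5.0000−0.0000)/(181.1187−127.2726) = 0.0929. V = [p*·5.0000 + (1−p*)·0.0000]/1.09 = 4.3091. B = V − Δ·S = -10.8424.
(0,0): S=147.0000. Δ = (V_up−V_dn)/(S_up−S_dn) = (4.3091−0.0000)/(163.1700−114.6600) = 0.0888. V = [p*·4.3091 + (1−p*)·0.0000]/1.09 = 3.7137. B = V − Δ·S = -9.3443.
The time-0 hedge costs 3.7137, which is the no-arbitrage price.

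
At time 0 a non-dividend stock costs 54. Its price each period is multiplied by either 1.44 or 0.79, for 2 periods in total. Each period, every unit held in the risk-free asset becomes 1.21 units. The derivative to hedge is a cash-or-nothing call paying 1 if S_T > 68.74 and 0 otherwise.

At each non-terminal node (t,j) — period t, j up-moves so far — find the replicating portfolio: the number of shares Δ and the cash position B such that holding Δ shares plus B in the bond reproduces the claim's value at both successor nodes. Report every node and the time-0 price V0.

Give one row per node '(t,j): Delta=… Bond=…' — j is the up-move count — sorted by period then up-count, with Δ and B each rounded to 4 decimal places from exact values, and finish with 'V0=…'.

(0,0): Delta=0.0152 Bond=-0.5364
(1,0): Delta=0.0000 Bond=0.0000
(1,1): Delta=0.0198 Bond=-1.0045
V0=0.2852

No-arbitrage ⇒ martingale measure with p* = (R−d)/(u−d) = 0.6462.
Terminal payoffs: V(2,0)=0.0000, V(2,1)=0.0000, V(2,2)=1.0000
(1,0): S=42.6600. Δ = (V_up−V_dn)/(S_up−S_dn) = (0.0000−0.0000)/(61.4304−33.7014) = 0.0000. V = [p*·0.0000 + (1−p*)·0.0000]/1.21 = 0.0000. B = V − Δ·S = 0.0000.
(1,1): S=77.7600. Δ = (V_up−V_dn)/(S_up−S_dn) = (1.0000−0.0000)/(111.9744−61.4304) = 0.0198. V = [p*·1.0000 + (1−p*)·0.0000]/1.21 = 0.5340. B = V − Δ·S = -1.0045.
(0,0): S=54.0000. Δ = (V_up−V_dn)/(S_up−S_dn) = (0.5340−0.0000)/(77.7600−42.6600) = 0.0152. V = [p*·0.5340 + (1−p*)·0.0000]/1.21 = 0.2852. B = V − Δ·S = -0.5364.
Root portfolio cost Δ·54+B reproduces V0=0.2852.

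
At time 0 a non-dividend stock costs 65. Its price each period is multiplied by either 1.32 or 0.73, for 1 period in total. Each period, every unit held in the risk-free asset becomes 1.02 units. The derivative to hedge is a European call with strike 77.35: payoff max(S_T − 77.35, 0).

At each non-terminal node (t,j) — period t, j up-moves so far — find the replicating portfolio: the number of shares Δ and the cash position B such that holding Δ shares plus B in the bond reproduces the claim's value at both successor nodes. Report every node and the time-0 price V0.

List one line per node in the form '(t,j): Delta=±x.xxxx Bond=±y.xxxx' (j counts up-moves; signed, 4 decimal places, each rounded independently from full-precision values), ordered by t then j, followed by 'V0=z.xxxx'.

Risk-neutral probability p* = (R−d)/(u−d) = (1.02−0.73)/(1.32−0.73) = 0.4915.
At expiry t=1: V(1,0)=0.0000, V(1,1)=8.4500
  t=0,j=0: stock 65.0000 → up 85.8000 (V=8.4500), down 47.4500 (V=0.0000). Price 4.0720; hedge Δ=0.2203, bond B=-10.2501.
Self-financing check: at every node Δ·S+B equals the discounted successor values.

(0,0): Delta=0.2203 Bond=-10.2501
V0=4.0720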